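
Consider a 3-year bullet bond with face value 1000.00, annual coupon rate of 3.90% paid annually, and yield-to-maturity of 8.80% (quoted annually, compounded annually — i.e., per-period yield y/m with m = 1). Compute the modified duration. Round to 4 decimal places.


Answer: Modified duration = 2.6475

Derivation:
Coupon per period c = face * coupon_rate / m = 39.000000
Periods per year m = 1; per-period yield y/m = 0.088000
Number of cashflows N = 3
Cashflows (t years, CF_t, discount factor 1/(1+y/m)^(m*t), PV):
  t = 1.0000: CF_t = 39.000000, DF = 0.919118, PV = 35.845588
  t = 2.0000: CF_t = 39.000000, DF = 0.844777, PV = 32.946313
  t = 3.0000: CF_t = 1039.000000, DF = 0.776450, PV = 806.731215
Price P = sum_t PV_t = 875.523116
First compute Macaulay numerator sum_t t * PV_t:
  t * PV_t at t = 1.0000: 35.845588
  t * PV_t at t = 2.0000: 65.892625
  t * PV_t at t = 3.0000: 2420.193645
Macaulay duration D = 2521.931858 / 875.523116 = 2.880486
Modified duration = D / (1 + y/m) = 2.880486 / (1 + 0.088000) = 2.647505


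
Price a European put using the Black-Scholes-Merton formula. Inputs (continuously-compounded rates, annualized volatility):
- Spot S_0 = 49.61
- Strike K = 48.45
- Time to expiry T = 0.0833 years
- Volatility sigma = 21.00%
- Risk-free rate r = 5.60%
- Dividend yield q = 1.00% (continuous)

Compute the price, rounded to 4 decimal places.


d1 = (ln(S/K) + (r - q + 0.5*sigma^2) * T) / (sigma * sqrt(T)) = 0.48389409
d2 = d1 - sigma * sqrt(T) = 0.42328444
exp(-rT) = 0.99534606; exp(-qT) = 0.99916735
P = K * exp(-rT) * N(-d2) - S_0 * exp(-qT) * N(-d1)
N(-d1) = 0.31423052; N(-d2) = 0.33604387
P = 48.4500 * 0.99534606 * 0.33604387 - 49.6100 * 0.99916735 * 0.31423052 = 0.6296

Answer: Price = 0.6296


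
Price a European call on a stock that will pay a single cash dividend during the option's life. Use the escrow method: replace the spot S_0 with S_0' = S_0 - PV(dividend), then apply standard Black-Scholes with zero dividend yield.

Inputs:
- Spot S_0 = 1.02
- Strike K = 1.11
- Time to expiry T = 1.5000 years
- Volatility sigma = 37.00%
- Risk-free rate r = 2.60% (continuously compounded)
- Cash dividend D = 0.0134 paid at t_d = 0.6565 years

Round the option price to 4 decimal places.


PV(D) = D * exp(-r * t_d) = 0.0134 * 0.98307585 = 0.01317322
S_0' = S_0 - PV(D) = 1.0200 - 0.01317322 = 1.00682678
d1 = (ln(S_0'/K) + (r + sigma^2/2)*T) / (sigma*sqrt(T)) = 0.09735855
d2 = d1 - sigma*sqrt(T) = -0.35579705
exp(-rT) = 0.96175071
N(d1) = 0.53877917; N(d2) = 0.36099628
C = S_0' * N(d1) - K * exp(-rT) * N(d2) = 1.00682678 * 0.53877917 - 1.1100 * 0.96175071 * 0.36099628 = 0.1571

Answer: Price = 0.1571


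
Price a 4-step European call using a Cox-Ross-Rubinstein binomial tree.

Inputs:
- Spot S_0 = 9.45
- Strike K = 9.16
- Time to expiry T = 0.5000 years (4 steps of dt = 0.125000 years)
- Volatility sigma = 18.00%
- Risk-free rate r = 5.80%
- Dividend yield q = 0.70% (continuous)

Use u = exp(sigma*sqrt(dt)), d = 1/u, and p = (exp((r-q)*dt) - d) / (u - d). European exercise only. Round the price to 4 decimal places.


Answer: Price = V(0,0) = 0.7786

Derivation:
dt = T/N = 0.125000
u = exp(sigma*sqrt(dt)) = 1.065708; d = 1/u = 0.938343
p = (exp((r-q)*dt) - d) / (u - d) = 0.534308
Discount per step: exp(-r*dt) = 0.992776
Stock lattice S(k, i) with i counting down-moves:
  k=0: S(0,0) = 9.4500
  k=1: S(1,0) = 10.0709; S(1,1) = 8.8673
  k=2: S(2,0) = 10.7327; S(2,1) = 9.4500; S(2,2) = 8.3206
  k=3: S(3,0) = 11.4379; S(3,1) = 10.0709; S(3,2) = 8.8673; S(3,3) = 7.8076
  k=4: S(4,0) = 12.1895; S(4,1) = 10.7327; S(4,2) = 9.4500; S(4,3) = 8.3206; S(4,4) = 7.3262
Terminal payoffs V(N, i) = max(S_T - K, 0):
  V(4,0) = 3.029479; V(4,1) = 1.572687; V(4,2) = 0.290000; V(4,3) = 0.000000; V(4,4) = 0.000000
Backward induction: V(k, i) = exp(-r*dt) * [p * V(k+1, i) + (1-p) * V(k+1, i+1)].
  V(3,0) = exp(-r*dt) * [p*3.029479 + (1-p)*1.572687] = 2.334079
  V(3,1) = exp(-r*dt) * [p*1.572687 + (1-p)*0.290000] = 0.968305
  V(3,2) = exp(-r*dt) * [p*0.290000 + (1-p)*0.000000] = 0.153830
  V(3,3) = exp(-r*dt) * [p*0.000000 + (1-p)*0.000000] = 0.000000
  V(2,0) = exp(-r*dt) * [p*2.334079 + (1-p)*0.968305] = 1.685783
  V(2,1) = exp(-r*dt) * [p*0.968305 + (1-p)*0.153830] = 0.584756
  V(2,2) = exp(-r*dt) * [p*0.153830 + (1-p)*0.000000] = 0.081599
  V(1,0) = exp(-r*dt) * [p*1.685783 + (1-p)*0.584756] = 1.164570
  V(1,1) = exp(-r*dt) * [p*0.584756 + (1-p)*0.081599] = 0.347908
  V(0,0) = exp(-r*dt) * [p*1.164570 + (1-p)*0.347908] = 0.778592


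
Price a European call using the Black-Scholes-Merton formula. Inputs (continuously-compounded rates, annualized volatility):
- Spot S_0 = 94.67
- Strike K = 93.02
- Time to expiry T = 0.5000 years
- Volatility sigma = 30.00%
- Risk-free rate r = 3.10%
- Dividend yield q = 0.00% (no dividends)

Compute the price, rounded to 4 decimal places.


d1 = (ln(S/K) + (r - q + 0.5*sigma^2) * T) / (sigma * sqrt(T)) = 0.26201906
d2 = d1 - sigma * sqrt(T) = 0.04988703
exp(-rT) = 0.98461951; exp(-qT) = 1.00000000
C = S_0 * exp(-qT) * N(d1) - K * exp(-rT) * N(d2)
N(d1) = 0.60334663; N(d2) = 0.51989379
C = 94.6700 * 1.00000000 * 0.60334663 - 93.0200 * 0.98461951 * 0.51989379 = 9.5021

Answer: Price = 9.5021


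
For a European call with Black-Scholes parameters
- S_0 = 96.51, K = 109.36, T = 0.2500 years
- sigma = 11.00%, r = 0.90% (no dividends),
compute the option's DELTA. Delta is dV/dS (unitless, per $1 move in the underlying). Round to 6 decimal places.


d1 = -2.2042920454; d2 = -2.2592920454
phi(d1) = 0.0351408768; exp(-qT) = 1.0000000000; exp(-rT) = 0.9977525294
N(d1) = 0.0137519060
Delta = exp(-qT) * N(d1) = 1.0000000000 * 0.0137519060 = 0.013752

Answer: Delta = 0.013752


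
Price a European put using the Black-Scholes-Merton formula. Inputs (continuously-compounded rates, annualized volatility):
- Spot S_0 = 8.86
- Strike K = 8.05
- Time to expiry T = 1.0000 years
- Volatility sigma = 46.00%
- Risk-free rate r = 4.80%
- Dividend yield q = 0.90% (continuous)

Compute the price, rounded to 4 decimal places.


d1 = (ln(S/K) + (r - q + 0.5*sigma^2) * T) / (sigma * sqrt(T)) = 0.52320581
d2 = d1 - sigma * sqrt(T) = 0.06320581
exp(-rT) = 0.95313379; exp(-qT) = 0.99104038
P = K * exp(-rT) * N(-d2) - S_0 * exp(-qT) * N(-d1)
N(-d1) = 0.30041552; N(-d2) = 0.47480131
P = 8.0500 * 0.95313379 * 0.47480131 - 8.8600 * 0.99104038 * 0.30041552 = 1.0052

Answer: Price = 1.0052


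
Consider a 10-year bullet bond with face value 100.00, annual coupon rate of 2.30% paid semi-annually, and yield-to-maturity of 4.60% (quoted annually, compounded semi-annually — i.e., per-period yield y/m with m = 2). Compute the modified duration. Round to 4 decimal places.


Coupon per period c = face * coupon_rate / m = 1.150000
Periods per year m = 2; per-period yield y/m = 0.023000
Number of cashflows N = 20
Cashflows (t years, CF_t, discount factor 1/(1+y/m)^(m*t), PV):
  t = 0.5000: CF_t = 1.150000, DF = 0.977517, PV = 1.124145
  t = 1.0000: CF_t = 1.150000, DF = 0.955540, PV = 1.098871
  t = 1.5000: CF_t = 1.150000, DF = 0.934056, PV = 1.074165
  t = 2.0000: CF_t = 1.150000, DF = 0.913056, PV = 1.050015
  t = 2.5000: CF_t = 1.150000, DF = 0.892528, PV = 1.026407
  t = 3.0000: CF_t = 1.150000, DF = 0.872461, PV = 1.003331
  t = 3.5000: CF_t = 1.150000, DF = 0.852846, PV = 0.980773
  t = 4.0000: CF_t = 1.150000, DF = 0.833671, PV = 0.958722
  t = 4.5000: CF_t = 1.150000, DF = 0.814928, PV = 0.937167
  t = 5.0000: CF_t = 1.150000, DF = 0.796606, PV = 0.916097
  t = 5.5000: CF_t = 1.150000, DF = 0.778696, PV = 0.895501
  t = 6.0000: CF_t = 1.150000, DF = 0.761189, PV = 0.875367
  t = 6.5000: CF_t = 1.150000, DF = 0.744075, PV = 0.855686
  t = 7.0000: CF_t = 1.150000, DF = 0.727346, PV = 0.836448
  t = 7.5000: CF_t = 1.150000, DF = 0.710993, PV = 0.817642
  t = 8.0000: CF_t = 1.150000, DF = 0.695008, PV = 0.799259
  t = 8.5000: CF_t = 1.150000, DF = 0.679382, PV = 0.781290
  t = 9.0000: CF_t = 1.150000, DF = 0.664108, PV = 0.763724
  t = 9.5000: CF_t = 1.150000, DF = 0.649177, PV = 0.746553
  t = 10.0000: CF_t = 101.150000, DF = 0.634581, PV = 64.187907
Price P = sum_t PV_t = 81.729069
First compute Macaulay numerator sum_t t * PV_t:
  t * PV_t at t = 0.5000: 0.562072
  t * PV_t at t = 1.0000: 1.098871
  t * PV_t at t = 1.5000: 1.611247
  t * PV_t at t = 2.0000: 2.100029
  t * PV_t at t = 2.5000: 2.566018
  t * PV_t at t = 3.0000: 3.009992
  t * PV_t at t = 3.5000: 3.432705
  t * PV_t at t = 4.0000: 3.834889
  t * PV_t at t = 4.5000: 4.217253
  t * PV_t at t = 5.0000: 4.580485
  t * PV_t at t = 5.5000: 4.925253
  t * PV_t at t = 6.0000: 5.252203
  t * PV_t at t = 6.5000: 5.561961
  t * PV_t at t = 7.0000: 5.855136
  t * PV_t at t = 7.5000: 6.132317
  t * PV_t at t = 8.0000: 6.394074
  t * PV_t at t = 8.5000: 6.640962
  t * PV_t at t = 9.0000: 6.873516
  t * PV_t at t = 9.5000: 7.092256
  t * PV_t at t = 10.0000: 641.879067
Macaulay duration D = 723.620307 / 81.729069 = 8.853891
Modified duration = D / (1 + y/m) = 8.853891 / (1 + 0.023000) = 8.654830

Answer: Modified duration = 8.6548


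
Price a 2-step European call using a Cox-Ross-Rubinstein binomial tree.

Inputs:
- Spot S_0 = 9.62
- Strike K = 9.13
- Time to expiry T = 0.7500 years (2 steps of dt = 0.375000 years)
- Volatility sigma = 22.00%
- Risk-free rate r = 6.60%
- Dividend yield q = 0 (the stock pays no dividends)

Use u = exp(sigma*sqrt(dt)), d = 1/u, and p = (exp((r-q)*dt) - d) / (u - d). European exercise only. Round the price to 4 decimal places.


dt = T/N = 0.375000
u = exp(sigma*sqrt(dt)) = 1.144219; d = 1/u = 0.873959
p = (exp((r-q)*dt) - d) / (u - d) = 0.559092
Discount per step: exp(-r*dt) = 0.975554
Stock lattice S(k, i) with i counting down-moves:
  k=0: S(0,0) = 9.6200
  k=1: S(1,0) = 11.0074; S(1,1) = 8.4075
  k=2: S(2,0) = 12.5949; S(2,1) = 9.6200; S(2,2) = 7.3478
Terminal payoffs V(N, i) = max(S_T - K, 0):
  V(2,0) = 3.464852; V(2,1) = 0.490000; V(2,2) = 0.000000
Backward induction: V(k, i) = exp(-r*dt) * [p * V(k+1, i) + (1-p) * V(k+1, i+1)].
  V(1,0) = exp(-r*dt) * [p*3.464852 + (1-p)*0.490000] = 2.100577
  V(1,1) = exp(-r*dt) * [p*0.490000 + (1-p)*0.000000] = 0.267258
  V(0,0) = exp(-r*dt) * [p*2.100577 + (1-p)*0.267258] = 1.260660

Answer: Price = V(0,0) = 1.2607


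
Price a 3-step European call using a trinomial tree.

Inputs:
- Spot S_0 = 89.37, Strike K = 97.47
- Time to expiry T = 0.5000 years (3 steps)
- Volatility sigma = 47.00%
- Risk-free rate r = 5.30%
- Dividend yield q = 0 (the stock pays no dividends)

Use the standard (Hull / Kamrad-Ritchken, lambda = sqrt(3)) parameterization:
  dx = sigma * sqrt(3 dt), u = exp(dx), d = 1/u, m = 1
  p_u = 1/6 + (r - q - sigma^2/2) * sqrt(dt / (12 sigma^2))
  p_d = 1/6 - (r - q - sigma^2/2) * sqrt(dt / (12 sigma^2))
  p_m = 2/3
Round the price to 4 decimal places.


Answer: Price = V(0,0) = 9.6377

Derivation:
dt = T/N = 0.166667; dx = sigma*sqrt(3*dt) = 0.332340
u = exp(dx) = 1.394227; d = 1/u = 0.717243
p_u = 0.152261, p_m = 0.666667, p_d = 0.181072
Discount per step: exp(-r*dt) = 0.991206
Stock lattice S(k, j) with j the centered position index:
  k=0: S(0,+0) = 89.3700
  k=1: S(1,-1) = 64.1000; S(1,+0) = 89.3700; S(1,+1) = 124.6021
  k=2: S(2,-2) = 45.9753; S(2,-1) = 64.1000; S(2,+0) = 89.3700; S(2,+1) = 124.6021; S(2,+2) = 173.7236
  k=3: S(3,-3) = 32.9755; S(3,-2) = 45.9753; S(3,-1) = 64.1000; S(3,+0) = 89.3700; S(3,+1) = 124.6021; S(3,+2) = 173.7236; S(3,+3) = 242.2101
Terminal payoffs V(N, j) = max(S_T - K, 0):
  V(3,-3) = 0.000000; V(3,-2) = 0.000000; V(3,-1) = 0.000000; V(3,+0) = 0.000000; V(3,+1) = 27.132073; V(3,+2) = 76.253582; V(3,+3) = 144.740121
Backward induction: V(k, j) = exp(-r*dt) * [p_u * V(k+1, j+1) + p_m * V(k+1, j) + p_d * V(k+1, j-1)]
  V(2,-2) = exp(-r*dt) * [p_u*0.000000 + p_m*0.000000 + p_d*0.000000] = 0.000000
  V(2,-1) = exp(-r*dt) * [p_u*0.000000 + p_m*0.000000 + p_d*0.000000] = 0.000000
  V(2,+0) = exp(-r*dt) * [p_u*27.132073 + p_m*0.000000 + p_d*0.000000] = 4.094832
  V(2,+1) = exp(-r*dt) * [p_u*76.253582 + p_m*27.132073 + p_d*0.000000] = 29.437332
  V(2,+2) = exp(-r*dt) * [p_u*144.740121 + p_m*76.253582 + p_d*27.132073] = 77.102802
  V(1,-1) = exp(-r*dt) * [p_u*4.094832 + p_m*0.000000 + p_d*0.000000] = 0.618001
  V(1,+0) = exp(-r*dt) * [p_u*29.437332 + p_m*4.094832 + p_d*0.000000] = 7.148627
  V(1,+1) = exp(-r*dt) * [p_u*77.102802 + p_m*29.437332 + p_d*4.094832] = 31.823762
  V(0,+0) = exp(-r*dt) * [p_u*31.823762 + p_m*7.148627 + p_d*0.618001] = 9.637670


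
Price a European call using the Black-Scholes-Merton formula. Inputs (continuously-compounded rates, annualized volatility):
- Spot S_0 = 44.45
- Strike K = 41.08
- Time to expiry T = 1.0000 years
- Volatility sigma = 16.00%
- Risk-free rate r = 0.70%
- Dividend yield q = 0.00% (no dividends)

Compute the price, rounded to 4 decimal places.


d1 = (ln(S/K) + (r - q + 0.5*sigma^2) * T) / (sigma * sqrt(T)) = 0.61652236
d2 = d1 - sigma * sqrt(T) = 0.45652236
exp(-rT) = 0.99302444; exp(-qT) = 1.00000000
C = S_0 * exp(-qT) * N(d1) - K * exp(-rT) * N(d2)
N(d1) = 0.73122509; N(d2) = 0.67599280
C = 44.4500 * 1.00000000 * 0.73122509 - 41.0800 * 0.99302444 * 0.67599280 = 4.9269

Answer: Price = 4.9269


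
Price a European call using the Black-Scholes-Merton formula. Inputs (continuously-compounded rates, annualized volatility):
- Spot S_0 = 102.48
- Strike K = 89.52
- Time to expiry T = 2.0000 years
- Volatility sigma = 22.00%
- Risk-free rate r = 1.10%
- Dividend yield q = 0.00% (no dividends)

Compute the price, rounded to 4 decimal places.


d1 = (ln(S/K) + (r - q + 0.5*sigma^2) * T) / (sigma * sqrt(T)) = 0.66084141
d2 = d1 - sigma * sqrt(T) = 0.34971442
exp(-rT) = 0.97824024; exp(-qT) = 1.00000000
C = S_0 * exp(-qT) * N(d1) - K * exp(-rT) * N(d2)
N(d1) = 0.74564299; N(d2) = 0.63672349
C = 102.4800 * 1.00000000 * 0.74564299 - 89.5200 * 0.97824024 * 0.63672349 = 20.6543

Answer: Price = 20.6543


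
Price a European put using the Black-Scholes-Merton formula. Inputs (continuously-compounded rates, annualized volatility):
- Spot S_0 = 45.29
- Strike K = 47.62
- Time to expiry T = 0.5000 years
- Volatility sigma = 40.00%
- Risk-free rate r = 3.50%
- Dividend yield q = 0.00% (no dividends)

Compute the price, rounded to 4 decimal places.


d1 = (ln(S/K) + (r - q + 0.5*sigma^2) * T) / (sigma * sqrt(T)) = 0.02592754
d2 = d1 - sigma * sqrt(T) = -0.25691517
exp(-rT) = 0.98265224; exp(-qT) = 1.00000000
P = K * exp(-rT) * N(-d2) - S_0 * exp(-qT) * N(-d1)
N(-d1) = 0.48965757; N(-d2) = 0.60137787
P = 47.6200 * 0.98265224 * 0.60137787 - 45.2900 * 1.00000000 * 0.48965757 = 5.9642

Answer: Price = 5.9642


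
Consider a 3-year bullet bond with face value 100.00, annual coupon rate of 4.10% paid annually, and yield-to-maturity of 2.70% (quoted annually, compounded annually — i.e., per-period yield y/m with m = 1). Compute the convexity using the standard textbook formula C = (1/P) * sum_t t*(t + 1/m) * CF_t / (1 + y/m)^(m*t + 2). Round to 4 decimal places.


Coupon per period c = face * coupon_rate / m = 4.100000
Periods per year m = 1; per-period yield y/m = 0.027000
Number of cashflows N = 3
Cashflows (t years, CF_t, discount factor 1/(1+y/m)^(m*t), PV):
  t = 1.0000: CF_t = 4.100000, DF = 0.973710, PV = 3.992210
  t = 2.0000: CF_t = 4.100000, DF = 0.948111, PV = 3.887254
  t = 3.0000: CF_t = 104.100000, DF = 0.923185, PV = 96.103543
Price P = sum_t PV_t = 103.983008
Convexity numerator sum_t t*(t + 1/m) * CF_t / (1+y/m)^(m*t + 2):
  t = 1.0000: term = 7.570116
  t = 2.0000: term = 22.113289
  t = 3.0000: term = 1093.401732
Convexity = (1/P) * sum = 1123.085136 / 103.983008 = 10.800660

Answer: Convexity = 10.8007


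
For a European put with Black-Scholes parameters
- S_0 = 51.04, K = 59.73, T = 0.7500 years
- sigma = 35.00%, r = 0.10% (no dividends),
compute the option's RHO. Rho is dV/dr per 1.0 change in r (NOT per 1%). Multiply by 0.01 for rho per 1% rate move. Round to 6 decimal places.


d1 = -0.3646784072; d2 = -0.6677872986
phi(d1) = 0.3732773001; exp(-qT) = 1.0000000000; exp(-rT) = 0.9992502812
N(-d2) = 0.7478653123
Rho = -K*T*exp(-rT)*N(-d2) = -59.7300 * 0.7500 * 0.9992502812 * 0.7478653123 = -33.477379

Answer: Rho = -33.477379


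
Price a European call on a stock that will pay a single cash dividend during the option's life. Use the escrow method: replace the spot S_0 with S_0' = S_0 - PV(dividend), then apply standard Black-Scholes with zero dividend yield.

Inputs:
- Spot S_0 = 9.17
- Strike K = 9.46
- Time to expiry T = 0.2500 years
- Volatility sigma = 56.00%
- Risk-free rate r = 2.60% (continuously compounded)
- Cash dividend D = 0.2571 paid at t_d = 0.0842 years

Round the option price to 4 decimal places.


PV(D) = D * exp(-r * t_d) = 0.2571 * 0.99781319 = 0.25653777
S_0' = S_0 - PV(D) = 9.1700 - 0.25653777 = 8.91346223
d1 = (ln(S_0'/K) + (r + sigma^2/2)*T) / (sigma*sqrt(T)) = -0.04932014
d2 = d1 - sigma*sqrt(T) = -0.32932014
exp(-rT) = 0.99352108
N(d1) = 0.48033208; N(d2) = 0.37095686
C = S_0' * N(d1) - K * exp(-rT) * N(d2) = 8.91346223 * 0.48033208 - 9.4600 * 0.99352108 * 0.37095686 = 0.7949

Answer: Price = 0.7949


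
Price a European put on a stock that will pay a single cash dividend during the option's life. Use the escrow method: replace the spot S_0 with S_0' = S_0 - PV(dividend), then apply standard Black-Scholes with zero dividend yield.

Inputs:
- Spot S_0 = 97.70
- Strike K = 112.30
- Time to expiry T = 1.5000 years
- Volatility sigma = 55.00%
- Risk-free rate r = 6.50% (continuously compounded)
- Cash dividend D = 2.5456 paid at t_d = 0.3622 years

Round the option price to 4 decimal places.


Answer: Price = 29.4413

Derivation:
PV(D) = D * exp(-r * t_d) = 2.5456 * 0.97673197 = 2.48636891
S_0' = S_0 - PV(D) = 97.7000 - 2.48636891 = 95.21363109
d1 = (ln(S_0'/K) + (r + sigma^2/2)*T) / (sigma*sqrt(T)) = 0.23652311
d2 = d1 - sigma*sqrt(T) = -0.43708657
exp(-rT) = 0.90710234
N(-d1) = 0.40651339; N(-d2) = 0.66897572
P = K * exp(-rT) * N(-d2) - S_0' * N(-d1) = 112.3000 * 0.90710234 * 0.66897572 - 95.21363109 * 0.40651339 = 29.4413


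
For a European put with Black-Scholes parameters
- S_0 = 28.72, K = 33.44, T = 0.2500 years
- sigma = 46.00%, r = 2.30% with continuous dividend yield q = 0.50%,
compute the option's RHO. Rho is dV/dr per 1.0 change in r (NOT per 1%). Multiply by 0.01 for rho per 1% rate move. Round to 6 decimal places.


d1 = -0.5269958436; d2 = -0.7569958436
phi(d1) = 0.3472185595; exp(-qT) = 0.9987507809; exp(-rT) = 0.9942664996
N(-d2) = 0.7754738237
Rho = -K*T*exp(-rT)*N(-d2) = -33.4400 * 0.2500 * 0.9942664996 * 0.7754738237 = -6.445791

Answer: Rho = -6.445791


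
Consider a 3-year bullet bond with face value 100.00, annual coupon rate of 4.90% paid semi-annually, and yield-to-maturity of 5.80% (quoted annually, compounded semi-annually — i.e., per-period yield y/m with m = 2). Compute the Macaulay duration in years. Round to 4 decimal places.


Answer: Macaulay duration = 2.8237 years

Derivation:
Coupon per period c = face * coupon_rate / m = 2.450000
Periods per year m = 2; per-period yield y/m = 0.029000
Number of cashflows N = 6
Cashflows (t years, CF_t, discount factor 1/(1+y/m)^(m*t), PV):
  t = 0.5000: CF_t = 2.450000, DF = 0.971817, PV = 2.380952
  t = 1.0000: CF_t = 2.450000, DF = 0.944429, PV = 2.313851
  t = 1.5000: CF_t = 2.450000, DF = 0.917812, PV = 2.248640
  t = 2.0000: CF_t = 2.450000, DF = 0.891946, PV = 2.185267
  t = 2.5000: CF_t = 2.450000, DF = 0.866808, PV = 2.123681
  t = 3.0000: CF_t = 102.450000, DF = 0.842379, PV = 86.301772
Price P = sum_t PV_t = 97.554164
Macaulay numerator sum_t t * PV_t:
  t * PV_t at t = 0.5000: 1.190476
  t * PV_t at t = 1.0000: 2.313851
  t * PV_t at t = 1.5000: 3.372960
  t * PV_t at t = 2.0000: 4.370535
  t * PV_t at t = 2.5000: 5.309202
  t * PV_t at t = 3.0000: 258.905317
Macaulay duration D = (sum_t t * PV_t) / P = 275.462340 / 97.554164 = 2.823686


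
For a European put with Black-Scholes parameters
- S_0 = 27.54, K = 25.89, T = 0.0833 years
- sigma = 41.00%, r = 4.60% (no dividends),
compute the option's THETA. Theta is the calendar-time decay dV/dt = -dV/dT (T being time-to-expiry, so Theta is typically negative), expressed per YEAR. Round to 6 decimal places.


Answer: Theta = -6.096476

Derivation:
d1 = 0.6136562402; d2 = 0.4953231087
phi(d1) = 0.3304745842; exp(-qT) = 1.0000000000; exp(-rT) = 0.9961755320
Theta = -S*exp(-qT)*phi(d1)*sigma/(2*sqrt(T)) + r*K*exp(-rT)*N(-d2) - q*S*exp(-qT)*N(-d1)
N(-d1) = 0.2697212555; N(-d2) = 0.3101860307; sqrt(T) = 0.2886173938
Term 1 = -27.5400 * 1.0000000000 * 0.3304745842 * 0.4100 / (2 * 0.2886173938) = -6.4644765011
Term 2 = 0.0460 * 25.8900 * 0.9961755320 * 0.3101860307 = 0.3680001434
Term 3 = 0 (no dividend yield, q = 0)
Theta = -6.4644765011 + (0.3680001434) + (0.0000000000) = -6.096476


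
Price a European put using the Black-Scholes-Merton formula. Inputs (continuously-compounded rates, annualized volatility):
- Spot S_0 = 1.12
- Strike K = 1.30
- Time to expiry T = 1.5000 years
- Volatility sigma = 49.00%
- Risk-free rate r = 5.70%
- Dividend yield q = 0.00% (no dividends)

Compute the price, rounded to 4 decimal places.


d1 = (ln(S/K) + (r - q + 0.5*sigma^2) * T) / (sigma * sqrt(T)) = 0.19419192
d2 = d1 - sigma * sqrt(T) = -0.40593307
exp(-rT) = 0.91805314; exp(-qT) = 1.00000000
P = K * exp(-rT) * N(-d2) - S_0 * exp(-qT) * N(-d1)
N(-d1) = 0.42301281; N(-d2) = 0.65760411
P = 1.3000 * 0.91805314 * 0.65760411 - 1.1200 * 1.00000000 * 0.42301281 = 0.3111

Answer: Price = 0.3111


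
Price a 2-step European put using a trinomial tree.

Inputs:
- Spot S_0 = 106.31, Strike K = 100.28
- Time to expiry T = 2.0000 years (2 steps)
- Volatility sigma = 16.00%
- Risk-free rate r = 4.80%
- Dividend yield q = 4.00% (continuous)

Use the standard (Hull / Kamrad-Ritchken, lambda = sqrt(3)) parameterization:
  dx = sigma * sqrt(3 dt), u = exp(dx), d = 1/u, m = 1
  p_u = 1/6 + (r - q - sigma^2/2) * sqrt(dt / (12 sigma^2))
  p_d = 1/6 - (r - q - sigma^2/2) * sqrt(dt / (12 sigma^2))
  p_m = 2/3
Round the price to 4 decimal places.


Answer: Price = V(0,0) = 5.2789

Derivation:
dt = T/N = 1.000000; dx = sigma*sqrt(3*dt) = 0.277128
u = exp(dx) = 1.319335; d = 1/u = 0.757957
p_u = 0.158006, p_m = 0.666667, p_d = 0.175327
Discount per step: exp(-r*dt) = 0.953134
Stock lattice S(k, j) with j the centered position index:
  k=0: S(0,+0) = 106.3100
  k=1: S(1,-1) = 80.5784; S(1,+0) = 106.3100; S(1,+1) = 140.2585
  k=2: S(2,-2) = 61.0750; S(2,-1) = 80.5784; S(2,+0) = 106.3100; S(2,+1) = 140.2585; S(2,+2) = 185.0481
Terminal payoffs V(N, j) = max(K - S_T, 0):
  V(2,-2) = 39.204971; V(2,-1) = 19.701552; V(2,+0) = 0.000000; V(2,+1) = 0.000000; V(2,+2) = 0.000000
Backward induction: V(k, j) = exp(-r*dt) * [p_u * V(k+1, j+1) + p_m * V(k+1, j) + p_d * V(k+1, j-1)]
  V(1,-1) = exp(-r*dt) * [p_u*0.000000 + p_m*19.701552 + p_d*39.204971] = 19.070353
  V(1,+0) = exp(-r*dt) * [p_u*0.000000 + p_m*0.000000 + p_d*19.701552] = 3.292327
  V(1,+1) = exp(-r*dt) * [p_u*0.000000 + p_m*0.000000 + p_d*0.000000] = 0.000000
  V(0,+0) = exp(-r*dt) * [p_u*0.000000 + p_m*3.292327 + p_d*19.070353] = 5.278865


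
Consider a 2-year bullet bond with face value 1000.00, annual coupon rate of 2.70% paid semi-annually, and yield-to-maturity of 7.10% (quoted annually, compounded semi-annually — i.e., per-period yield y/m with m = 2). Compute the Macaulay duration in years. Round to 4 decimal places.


Coupon per period c = face * coupon_rate / m = 13.500000
Periods per year m = 2; per-period yield y/m = 0.035500
Number of cashflows N = 4
Cashflows (t years, CF_t, discount factor 1/(1+y/m)^(m*t), PV):
  t = 0.5000: CF_t = 13.500000, DF = 0.965717, PV = 13.037180
  t = 1.0000: CF_t = 13.500000, DF = 0.932609, PV = 12.590227
  t = 1.5000: CF_t = 13.500000, DF = 0.900637, PV = 12.158597
  t = 2.0000: CF_t = 1013.500000, DF = 0.869760, PV = 881.502077
Price P = sum_t PV_t = 919.288081
Macaulay numerator sum_t t * PV_t:
  t * PV_t at t = 0.5000: 6.518590
  t * PV_t at t = 1.0000: 12.590227
  t * PV_t at t = 1.5000: 18.237895
  t * PV_t at t = 2.0000: 1763.004155
Macaulay duration D = (sum_t t * PV_t) / P = 1800.350867 / 919.288081 = 1.958419

Answer: Macaulay duration = 1.9584 years


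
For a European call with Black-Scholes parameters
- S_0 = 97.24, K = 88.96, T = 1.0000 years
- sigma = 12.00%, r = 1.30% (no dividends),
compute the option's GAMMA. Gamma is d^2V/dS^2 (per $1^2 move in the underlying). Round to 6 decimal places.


Answer: Gamma = 0.022599

Derivation:
d1 = 0.9099609912; d2 = 0.7899609912
phi(d1) = 0.2636974025; exp(-qT) = 1.0000000000; exp(-rT) = 0.9870841350
Gamma = exp(-qT) * phi(d1) / (S * sigma * sqrt(T)) = 1.0000000000 * 0.2636974025 / (97.2400 * 0.1200 * 1.0000000000) = 0.022599


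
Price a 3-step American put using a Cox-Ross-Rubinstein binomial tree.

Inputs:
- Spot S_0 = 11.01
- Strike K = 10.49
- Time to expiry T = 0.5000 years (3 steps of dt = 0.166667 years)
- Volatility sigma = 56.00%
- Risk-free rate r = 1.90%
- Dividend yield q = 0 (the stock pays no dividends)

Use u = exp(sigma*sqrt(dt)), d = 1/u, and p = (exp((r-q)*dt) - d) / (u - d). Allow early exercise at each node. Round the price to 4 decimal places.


dt = T/N = 0.166667
u = exp(sigma*sqrt(dt)) = 1.256863; d = 1/u = 0.795632
p = (exp((r-q)*dt) - d) / (u - d) = 0.449969
Discount per step: exp(-r*dt) = 0.996838
Stock lattice S(k, i) with i counting down-moves:
  k=0: S(0,0) = 11.0100
  k=1: S(1,0) = 13.8381; S(1,1) = 8.7599
  k=2: S(2,0) = 17.3926; S(2,1) = 11.0100; S(2,2) = 6.9697
  k=3: S(3,0) = 21.8601; S(3,1) = 13.8381; S(3,2) = 8.7599; S(3,3) = 5.5453
Terminal payoffs V(N, i) = max(K - S_T, 0):
  V(3,0) = 0.000000; V(3,1) = 0.000000; V(3,2) = 1.730096; V(3,3) = 4.944722
Backward induction: V(k, i) = exp(-r*dt) * [p * V(k+1, i) + (1-p) * V(k+1, i+1)]; then take max(V_cont, immediate exercise) for American.
  V(2,0) = exp(-r*dt) * [p*0.000000 + (1-p)*0.000000] = 0.000000; exercise = 0.000000; V(2,0) = max -> 0.000000
  V(2,1) = exp(-r*dt) * [p*0.000000 + (1-p)*1.730096] = 0.948597; exercise = 0.000000; V(2,1) = max -> 0.948597
  V(2,2) = exp(-r*dt) * [p*1.730096 + (1-p)*4.944722] = 3.487178; exercise = 3.520344; V(2,2) = max -> 3.520344
  V(1,0) = exp(-r*dt) * [p*0.000000 + (1-p)*0.948597] = 0.520108; exercise = 0.000000; V(1,0) = max -> 0.520108
  V(1,1) = exp(-r*dt) * [p*0.948597 + (1-p)*3.520344] = 2.355665; exercise = 1.730096; V(1,1) = max -> 2.355665
  V(0,0) = exp(-r*dt) * [p*0.520108 + (1-p)*2.355665] = 1.524884; exercise = 0.000000; V(0,0) = max -> 1.524884

Answer: Price = V(0,0) = 1.5249


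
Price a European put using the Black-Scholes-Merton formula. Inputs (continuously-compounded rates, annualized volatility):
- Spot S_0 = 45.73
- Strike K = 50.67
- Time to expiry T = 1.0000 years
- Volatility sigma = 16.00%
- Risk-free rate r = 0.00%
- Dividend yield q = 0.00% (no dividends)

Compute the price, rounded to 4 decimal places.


Answer: Price = 6.1523

Derivation:
d1 = (ln(S/K) + (r - q + 0.5*sigma^2) * T) / (sigma * sqrt(T)) = -0.56112176
d2 = d1 - sigma * sqrt(T) = -0.72112176
exp(-rT) = 1.00000000; exp(-qT) = 1.00000000
P = K * exp(-rT) * N(-d2) - S_0 * exp(-qT) * N(-d1)
N(-d1) = 0.71264273; N(-d2) = 0.76458270
P = 50.6700 * 1.00000000 * 0.76458270 - 45.7300 * 1.00000000 * 0.71264273 = 6.1523


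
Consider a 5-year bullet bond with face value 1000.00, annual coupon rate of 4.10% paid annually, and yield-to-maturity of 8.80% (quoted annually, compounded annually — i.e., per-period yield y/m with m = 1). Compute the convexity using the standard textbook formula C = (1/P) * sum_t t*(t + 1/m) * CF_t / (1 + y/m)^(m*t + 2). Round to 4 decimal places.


Answer: Convexity = 22.4951

Derivation:
Coupon per period c = face * coupon_rate / m = 41.000000
Periods per year m = 1; per-period yield y/m = 0.088000
Number of cashflows N = 5
Cashflows (t years, CF_t, discount factor 1/(1+y/m)^(m*t), PV):
  t = 1.0000: CF_t = 41.000000, DF = 0.919118, PV = 37.683824
  t = 2.0000: CF_t = 41.000000, DF = 0.844777, PV = 34.635867
  t = 3.0000: CF_t = 41.000000, DF = 0.776450, PV = 31.834437
  t = 4.0000: CF_t = 41.000000, DF = 0.713649, PV = 29.259593
  t = 5.0000: CF_t = 1041.000000, DF = 0.655927, PV = 682.820031
Price P = sum_t PV_t = 816.233751
Convexity numerator sum_t t*(t + 1/m) * CF_t / (1+y/m)^(m*t + 2):
  t = 1.0000: term = 63.668874
  t = 2.0000: term = 175.557556
  t = 3.0000: term = 322.716095
  t = 4.0000: term = 494.356763
  t = 5.0000: term = 17304.924813
Convexity = (1/P) * sum = 18361.224101 / 816.233751 = 22.495056


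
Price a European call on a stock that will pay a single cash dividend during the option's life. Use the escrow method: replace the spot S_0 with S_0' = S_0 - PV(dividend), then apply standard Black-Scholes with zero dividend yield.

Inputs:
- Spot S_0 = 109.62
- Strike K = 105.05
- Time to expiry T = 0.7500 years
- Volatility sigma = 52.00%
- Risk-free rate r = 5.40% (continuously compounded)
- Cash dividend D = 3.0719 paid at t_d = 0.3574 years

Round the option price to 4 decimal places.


PV(D) = D * exp(-r * t_d) = 3.0719 * 0.98088544 = 3.01318200
S_0' = S_0 - PV(D) = 109.6200 - 3.01318200 = 106.60681800
d1 = (ln(S_0'/K) + (r + sigma^2/2)*T) / (sigma*sqrt(T)) = 0.34776703
d2 = d1 - sigma*sqrt(T) = -0.10256618
exp(-rT) = 0.96030916
N(d1) = 0.63599242; N(d2) = 0.45915364
C = S_0' * N(d1) - K * exp(-rT) * N(d2) = 106.60681800 * 0.63599242 - 105.0500 * 0.96030916 * 0.45915364 = 21.4815

Answer: Price = 21.4815


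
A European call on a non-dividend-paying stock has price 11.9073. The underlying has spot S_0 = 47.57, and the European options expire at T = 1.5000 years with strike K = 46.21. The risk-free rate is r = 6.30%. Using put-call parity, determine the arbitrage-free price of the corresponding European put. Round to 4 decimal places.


Put-call parity: C - P = S_0 * exp(-qT) - K * exp(-rT).
S_0 * exp(-qT) = 47.5700 * 1.00000000 = 47.57000000
K * exp(-rT) = 46.2100 * 0.90982773 = 42.04313962
P = C - S*exp(-qT) + K*exp(-rT)
P = 11.9073 - 47.57000000 + 42.04313962 = 6.3804

Answer: Put price = 6.3804


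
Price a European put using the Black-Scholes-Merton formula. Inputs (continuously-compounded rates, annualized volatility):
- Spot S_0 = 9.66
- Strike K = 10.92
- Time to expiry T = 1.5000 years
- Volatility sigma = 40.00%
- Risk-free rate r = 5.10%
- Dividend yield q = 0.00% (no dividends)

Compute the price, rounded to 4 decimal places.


Answer: Price = 2.1495

Derivation:
d1 = (ln(S/K) + (r - q + 0.5*sigma^2) * T) / (sigma * sqrt(T)) = 0.15084300
d2 = d1 - sigma * sqrt(T) = -0.33905495
exp(-rT) = 0.92635291; exp(-qT) = 1.00000000
P = K * exp(-rT) * N(-d2) - S_0 * exp(-qT) * N(-d1)
N(-d1) = 0.44004978; N(-d2) = 0.63271583
P = 10.9200 * 0.92635291 * 0.63271583 - 9.6600 * 1.00000000 * 0.44004978 = 2.1495


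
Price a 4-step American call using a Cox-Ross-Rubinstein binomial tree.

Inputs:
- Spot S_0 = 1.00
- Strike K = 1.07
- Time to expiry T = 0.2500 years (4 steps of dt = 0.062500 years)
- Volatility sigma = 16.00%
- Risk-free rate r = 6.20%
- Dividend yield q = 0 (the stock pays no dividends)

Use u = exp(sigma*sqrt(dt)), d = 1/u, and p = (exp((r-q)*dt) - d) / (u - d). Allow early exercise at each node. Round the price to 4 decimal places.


Answer: Price = V(0,0) = 0.0123

Derivation:
dt = T/N = 0.062500
u = exp(sigma*sqrt(dt)) = 1.040811; d = 1/u = 0.960789
p = (exp((r-q)*dt) - d) / (u - d) = 0.538520
Discount per step: exp(-r*dt) = 0.996132
Stock lattice S(k, i) with i counting down-moves:
  k=0: S(0,0) = 1.0000
  k=1: S(1,0) = 1.0408; S(1,1) = 0.9608
  k=2: S(2,0) = 1.0833; S(2,1) = 1.0000; S(2,2) = 0.9231
  k=3: S(3,0) = 1.1275; S(3,1) = 1.0408; S(3,2) = 0.9608; S(3,3) = 0.8869
  k=4: S(4,0) = 1.1735; S(4,1) = 1.0833; S(4,2) = 1.0000; S(4,3) = 0.9231; S(4,4) = 0.8521
Terminal payoffs V(N, i) = max(S_T - K, 0):
  V(4,0) = 0.103511; V(4,1) = 0.013287; V(4,2) = 0.000000; V(4,3) = 0.000000; V(4,4) = 0.000000
Backward induction: V(k, i) = exp(-r*dt) * [p * V(k+1, i) + (1-p) * V(k+1, i+1)]; then take max(V_cont, immediate exercise) for American.
  V(3,0) = exp(-r*dt) * [p*0.103511 + (1-p)*0.013287] = 0.061635; exercise = 0.057497; V(3,0) = max -> 0.061635
  V(3,1) = exp(-r*dt) * [p*0.013287 + (1-p)*0.000000] = 0.007128; exercise = 0.000000; V(3,1) = max -> 0.007128
  V(3,2) = exp(-r*dt) * [p*0.000000 + (1-p)*0.000000] = 0.000000; exercise = 0.000000; V(3,2) = max -> 0.000000
  V(3,3) = exp(-r*dt) * [p*0.000000 + (1-p)*0.000000] = 0.000000; exercise = 0.000000; V(3,3) = max -> 0.000000
  V(2,0) = exp(-r*dt) * [p*0.061635 + (1-p)*0.007128] = 0.036340; exercise = 0.013287; V(2,0) = max -> 0.036340
  V(2,1) = exp(-r*dt) * [p*0.007128 + (1-p)*0.000000] = 0.003824; exercise = 0.000000; V(2,1) = max -> 0.003824
  V(2,2) = exp(-r*dt) * [p*0.000000 + (1-p)*0.000000] = 0.000000; exercise = 0.000000; V(2,2) = max -> 0.000000
  V(1,0) = exp(-r*dt) * [p*0.036340 + (1-p)*0.003824] = 0.021252; exercise = 0.000000; V(1,0) = max -> 0.021252
  V(1,1) = exp(-r*dt) * [p*0.003824 + (1-p)*0.000000] = 0.002051; exercise = 0.000000; V(1,1) = max -> 0.002051
  V(0,0) = exp(-r*dt) * [p*0.021252 + (1-p)*0.002051] = 0.012343; exercise = 0.000000; V(0,0) = max -> 0.012343


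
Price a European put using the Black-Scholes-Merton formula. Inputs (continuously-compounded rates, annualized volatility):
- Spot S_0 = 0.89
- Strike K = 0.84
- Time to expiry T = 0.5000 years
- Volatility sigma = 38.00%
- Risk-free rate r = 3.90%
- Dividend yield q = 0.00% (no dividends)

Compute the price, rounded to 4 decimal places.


d1 = (ln(S/K) + (r - q + 0.5*sigma^2) * T) / (sigma * sqrt(T)) = 0.42210394
d2 = d1 - sigma * sqrt(T) = 0.15340336
exp(-rT) = 0.98068890; exp(-qT) = 1.00000000
P = K * exp(-rT) * N(-d2) - S_0 * exp(-qT) * N(-d1)
N(-d1) = 0.33647458; N(-d2) = 0.43904010
P = 0.8400 * 0.98068890 * 0.43904010 - 0.8900 * 1.00000000 * 0.33647458 = 0.0622

Answer: Price = 0.0622


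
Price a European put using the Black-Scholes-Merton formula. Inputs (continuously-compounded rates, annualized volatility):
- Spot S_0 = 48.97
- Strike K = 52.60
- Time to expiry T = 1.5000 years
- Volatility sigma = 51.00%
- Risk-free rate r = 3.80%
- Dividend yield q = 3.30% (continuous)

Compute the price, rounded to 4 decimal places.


Answer: Price = 13.4052

Derivation:
d1 = (ln(S/K) + (r - q + 0.5*sigma^2) * T) / (sigma * sqrt(T)) = 0.20983441
d2 = d1 - sigma * sqrt(T) = -0.41478547
exp(-rT) = 0.94459407; exp(-qT) = 0.95170516
P = K * exp(-rT) * N(-d2) - S_0 * exp(-qT) * N(-d1)
N(-d1) = 0.41689846; N(-d2) = 0.66085052
P = 52.6000 * 0.94459407 * 0.66085052 - 48.9700 * 0.95170516 * 0.41689846 = 13.4052


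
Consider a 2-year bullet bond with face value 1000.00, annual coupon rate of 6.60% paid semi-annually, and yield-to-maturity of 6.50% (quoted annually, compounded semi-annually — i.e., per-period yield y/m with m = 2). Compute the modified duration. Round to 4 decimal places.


Answer: Modified duration = 1.8463

Derivation:
Coupon per period c = face * coupon_rate / m = 33.000000
Periods per year m = 2; per-period yield y/m = 0.032500
Number of cashflows N = 4
Cashflows (t years, CF_t, discount factor 1/(1+y/m)^(m*t), PV):
  t = 0.5000: CF_t = 33.000000, DF = 0.968523, PV = 31.961259
  t = 1.0000: CF_t = 33.000000, DF = 0.938037, PV = 30.955215
  t = 1.5000: CF_t = 33.000000, DF = 0.908510, PV = 29.980837
  t = 2.0000: CF_t = 1033.000000, DF = 0.879913, PV = 908.950180
Price P = sum_t PV_t = 1001.847492
First compute Macaulay numerator sum_t t * PV_t:
  t * PV_t at t = 0.5000: 15.980630
  t * PV_t at t = 1.0000: 30.955215
  t * PV_t at t = 1.5000: 44.971256
  t * PV_t at t = 2.0000: 1817.900361
Macaulay duration D = 1909.807461 / 1001.847492 = 1.906286
Modified duration = D / (1 + y/m) = 1.906286 / (1 + 0.032500) = 1.846281


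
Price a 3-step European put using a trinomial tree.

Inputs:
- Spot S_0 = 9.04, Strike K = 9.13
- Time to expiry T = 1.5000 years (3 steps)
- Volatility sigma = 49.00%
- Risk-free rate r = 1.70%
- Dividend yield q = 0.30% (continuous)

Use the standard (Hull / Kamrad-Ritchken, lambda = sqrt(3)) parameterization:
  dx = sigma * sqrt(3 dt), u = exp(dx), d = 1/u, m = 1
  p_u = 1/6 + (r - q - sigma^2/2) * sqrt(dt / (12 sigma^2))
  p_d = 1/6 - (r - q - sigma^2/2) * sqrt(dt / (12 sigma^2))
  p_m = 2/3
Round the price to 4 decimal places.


Answer: Price = V(0,0) = 1.8692

Derivation:
dt = T/N = 0.500000; dx = sigma*sqrt(3*dt) = 0.600125
u = exp(dx) = 1.822347; d = 1/u = 0.548743
p_u = 0.122488, p_m = 0.666667, p_d = 0.210845
Discount per step: exp(-r*dt) = 0.991536
Stock lattice S(k, j) with j the centered position index:
  k=0: S(0,+0) = 9.0400
  k=1: S(1,-1) = 4.9606; S(1,+0) = 9.0400; S(1,+1) = 16.4740
  k=2: S(2,-2) = 2.7221; S(2,-1) = 4.9606; S(2,+0) = 9.0400; S(2,+1) = 16.4740; S(2,+2) = 30.0214
  k=3: S(3,-3) = 1.4937; S(3,-2) = 2.7221; S(3,-1) = 4.9606; S(3,+0) = 9.0400; S(3,+1) = 16.4740; S(3,+2) = 30.0214; S(3,+3) = 54.7093
Terminal payoffs V(N, j) = max(K - S_T, 0):
  V(3,-3) = 7.636258; V(3,-2) = 6.407885; V(3,-1) = 4.169363; V(3,+0) = 0.090000; V(3,+1) = 0.000000; V(3,+2) = 0.000000; V(3,+3) = 0.000000
Backward induction: V(k, j) = exp(-r*dt) * [p_u * V(k+1, j+1) + p_m * V(k+1, j) + p_d * V(k+1, j-1)]
  V(2,-2) = exp(-r*dt) * [p_u*4.169363 + p_m*6.407885 + p_d*7.636258] = 6.338581
  V(2,-1) = exp(-r*dt) * [p_u*0.090000 + p_m*4.169363 + p_d*6.407885] = 4.106614
  V(2,+0) = exp(-r*dt) * [p_u*0.000000 + p_m*0.090000 + p_d*4.169363] = 0.931141
  V(2,+1) = exp(-r*dt) * [p_u*0.000000 + p_m*0.000000 + p_d*0.090000] = 0.018815
  V(2,+2) = exp(-r*dt) * [p_u*0.000000 + p_m*0.000000 + p_d*0.000000] = 0.000000
  V(1,-1) = exp(-r*dt) * [p_u*0.931141 + p_m*4.106614 + p_d*6.338581] = 4.152805
  V(1,+0) = exp(-r*dt) * [p_u*0.018815 + p_m*0.931141 + p_d*4.106614] = 1.476322
  V(1,+1) = exp(-r*dt) * [p_u*0.000000 + p_m*0.018815 + p_d*0.931141] = 0.207102
  V(0,+0) = exp(-r*dt) * [p_u*0.207102 + p_m*1.476322 + p_d*4.152805] = 1.869224


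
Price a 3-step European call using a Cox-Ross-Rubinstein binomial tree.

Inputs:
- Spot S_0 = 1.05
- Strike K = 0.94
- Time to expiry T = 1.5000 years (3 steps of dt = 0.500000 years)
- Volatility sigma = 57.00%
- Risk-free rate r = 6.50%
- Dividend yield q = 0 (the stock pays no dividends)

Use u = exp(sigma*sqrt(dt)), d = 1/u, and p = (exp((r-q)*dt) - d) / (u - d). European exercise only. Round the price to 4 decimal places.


dt = T/N = 0.500000
u = exp(sigma*sqrt(dt)) = 1.496383; d = 1/u = 0.668278
p = (exp((r-q)*dt) - d) / (u - d) = 0.440471
Discount per step: exp(-r*dt) = 0.968022
Stock lattice S(k, i) with i counting down-moves:
  k=0: S(0,0) = 1.0500
  k=1: S(1,0) = 1.5712; S(1,1) = 0.7017
  k=2: S(2,0) = 2.3511; S(2,1) = 1.0500; S(2,2) = 0.4689
  k=3: S(3,0) = 3.5182; S(3,1) = 1.5712; S(3,2) = 0.7017; S(3,3) = 0.3134
Terminal payoffs V(N, i) = max(S_T - K, 0):
  V(3,0) = 2.578176; V(3,1) = 0.631202; V(3,2) = 0.000000; V(3,3) = 0.000000
Backward induction: V(k, i) = exp(-r*dt) * [p * V(k+1, i) + (1-p) * V(k+1, i+1)].
  V(2,0) = exp(-r*dt) * [p*2.578176 + (1-p)*0.631202] = 1.441179
  V(2,1) = exp(-r*dt) * [p*0.631202 + (1-p)*0.000000] = 0.269135
  V(2,2) = exp(-r*dt) * [p*0.000000 + (1-p)*0.000000] = 0.000000
  V(1,0) = exp(-r*dt) * [p*1.441179 + (1-p)*0.269135] = 0.760271
  V(1,1) = exp(-r*dt) * [p*0.269135 + (1-p)*0.000000] = 0.114755
  V(0,0) = exp(-r*dt) * [p*0.760271 + (1-p)*0.114755] = 0.386324

Answer: Price = V(0,0) = 0.3863


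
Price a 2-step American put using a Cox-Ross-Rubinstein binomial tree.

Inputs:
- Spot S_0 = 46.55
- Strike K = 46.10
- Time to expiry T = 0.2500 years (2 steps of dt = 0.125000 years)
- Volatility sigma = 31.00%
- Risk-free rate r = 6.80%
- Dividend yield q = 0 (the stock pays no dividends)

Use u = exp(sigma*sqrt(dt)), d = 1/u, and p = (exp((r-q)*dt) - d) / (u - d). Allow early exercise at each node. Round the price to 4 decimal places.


Answer: Price = V(0,0) = 2.1227

Derivation:
dt = T/N = 0.125000
u = exp(sigma*sqrt(dt)) = 1.115833; d = 1/u = 0.896191
p = (exp((r-q)*dt) - d) / (u - d) = 0.511491
Discount per step: exp(-r*dt) = 0.991536
Stock lattice S(k, i) with i counting down-moves:
  k=0: S(0,0) = 46.5500
  k=1: S(1,0) = 51.9420; S(1,1) = 41.7177
  k=2: S(2,0) = 57.9587; S(2,1) = 46.5500; S(2,2) = 37.3870
Terminal payoffs V(N, i) = max(K - S_T, 0):
  V(2,0) = 0.000000; V(2,1) = 0.000000; V(2,2) = 8.712968
Backward induction: V(k, i) = exp(-r*dt) * [p * V(k+1, i) + (1-p) * V(k+1, i+1)]; then take max(V_cont, immediate exercise) for American.
  V(1,0) = exp(-r*dt) * [p*0.000000 + (1-p)*0.000000] = 0.000000; exercise = 0.000000; V(1,0) = max -> 0.000000
  V(1,1) = exp(-r*dt) * [p*0.000000 + (1-p)*8.712968] = 4.220335; exercise = 4.382302; V(1,1) = max -> 4.382302
  V(0,0) = exp(-r*dt) * [p*0.000000 + (1-p)*4.382302] = 2.122673; exercise = 0.000000; V(0,0) = max -> 2.122673
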